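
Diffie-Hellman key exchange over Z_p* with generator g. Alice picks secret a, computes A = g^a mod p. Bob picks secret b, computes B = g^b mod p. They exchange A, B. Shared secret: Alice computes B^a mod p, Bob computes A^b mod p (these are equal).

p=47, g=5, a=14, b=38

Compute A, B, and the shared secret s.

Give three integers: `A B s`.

Answer: 27 6 16

Derivation:
A = 5^14 mod 47  (bits of 14 = 1110)
  bit 0 = 1: r = r^2 * 5 mod 47 = 1^2 * 5 = 1*5 = 5
  bit 1 = 1: r = r^2 * 5 mod 47 = 5^2 * 5 = 25*5 = 31
  bit 2 = 1: r = r^2 * 5 mod 47 = 31^2 * 5 = 21*5 = 11
  bit 3 = 0: r = r^2 mod 47 = 11^2 = 27
  -> A = 27
B = 5^38 mod 47  (bits of 38 = 100110)
  bit 0 = 1: r = r^2 * 5 mod 47 = 1^2 * 5 = 1*5 = 5
  bit 1 = 0: r = r^2 mod 47 = 5^2 = 25
  bit 2 = 0: r = r^2 mod 47 = 25^2 = 14
  bit 3 = 1: r = r^2 * 5 mod 47 = 14^2 * 5 = 8*5 = 40
  bit 4 = 1: r = r^2 * 5 mod 47 = 40^2 * 5 = 2*5 = 10
  bit 5 = 0: r = r^2 mod 47 = 10^2 = 6
  -> B = 6
s = B^a = 6^14 mod 47  (bits of 14 = 1110)
  bit 0 = 1: r = r^2 * 6 mod 47 = 1^2 * 6 = 1*6 = 6
  bit 1 = 1: r = r^2 * 6 mod 47 = 6^2 * 6 = 36*6 = 28
  bit 2 = 1: r = r^2 * 6 mod 47 = 28^2 * 6 = 32*6 = 4
  bit 3 = 0: r = r^2 mod 47 = 4^2 = 16
  -> s = B^a = 16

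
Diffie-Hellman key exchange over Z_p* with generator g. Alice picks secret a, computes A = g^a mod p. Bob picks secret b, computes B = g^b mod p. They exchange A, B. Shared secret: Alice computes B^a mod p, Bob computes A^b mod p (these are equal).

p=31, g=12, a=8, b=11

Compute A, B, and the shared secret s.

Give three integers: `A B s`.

Answer: 9 21 14

Derivation:
A = 12^8 mod 31  (bits of 8 = 1000)
  bit 0 = 1: r = r^2 * 12 mod 31 = 1^2 * 12 = 1*12 = 12
  bit 1 = 0: r = r^2 mod 31 = 12^2 = 20
  bit 2 = 0: r = r^2 mod 31 = 20^2 = 28
  bit 3 = 0: r = r^2 mod 31 = 28^2 = 9
  -> A = 9
B = 12^11 mod 31  (bits of 11 = 1011)
  bit 0 = 1: r = r^2 * 12 mod 31 = 1^2 * 12 = 1*12 = 12
  bit 1 = 0: r = r^2 mod 31 = 12^2 = 20
  bit 2 = 1: r = r^2 * 12 mod 31 = 20^2 * 12 = 28*12 = 26
  bit 3 = 1: r = r^2 * 12 mod 31 = 26^2 * 12 = 25*12 = 21
  -> B = 21
s = B^a = 21^8 mod 31  (bits of 8 = 1000)
  bit 0 = 1: r = r^2 * 21 mod 31 = 1^2 * 21 = 1*21 = 21
  bit 1 = 0: r = r^2 mod 31 = 21^2 = 7
  bit 2 = 0: r = r^2 mod 31 = 7^2 = 18
  bit 3 = 0: r = r^2 mod 31 = 18^2 = 14
  -> s = B^a = 14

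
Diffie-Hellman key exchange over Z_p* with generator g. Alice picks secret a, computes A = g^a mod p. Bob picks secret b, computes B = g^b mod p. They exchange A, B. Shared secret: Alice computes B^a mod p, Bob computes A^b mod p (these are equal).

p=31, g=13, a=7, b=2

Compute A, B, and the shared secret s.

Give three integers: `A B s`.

Answer: 22 14 19

Derivation:
A = 13^7 mod 31  (bits of 7 = 111)
  bit 0 = 1: r = r^2 * 13 mod 31 = 1^2 * 13 = 1*13 = 13
  bit 1 = 1: r = r^2 * 13 mod 31 = 13^2 * 13 = 14*13 = 27
  bit 2 = 1: r = r^2 * 13 mod 31 = 27^2 * 13 = 16*13 = 22
  -> A = 22
B = 13^2 mod 31  (bits of 2 = 10)
  bit 0 = 1: r = r^2 * 13 mod 31 = 1^2 * 13 = 1*13 = 13
  bit 1 = 0: r = r^2 mod 31 = 13^2 = 14
  -> B = 14
s = B^a = 14^7 mod 31  (bits of 7 = 111)
  bit 0 = 1: r = r^2 * 14 mod 31 = 1^2 * 14 = 1*14 = 14
  bit 1 = 1: r = r^2 * 14 mod 31 = 14^2 * 14 = 10*14 = 16
  bit 2 = 1: r = r^2 * 14 mod 31 = 16^2 * 14 = 8*14 = 19
  -> s = B^a = 19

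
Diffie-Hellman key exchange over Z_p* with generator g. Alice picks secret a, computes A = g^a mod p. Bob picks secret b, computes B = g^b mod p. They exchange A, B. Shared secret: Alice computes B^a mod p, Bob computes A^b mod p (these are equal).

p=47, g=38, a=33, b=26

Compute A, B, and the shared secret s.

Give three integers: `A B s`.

Answer: 40 24 14

Derivation:
A = 38^33 mod 47  (bits of 33 = 100001)
  bit 0 = 1: r = r^2 * 38 mod 47 = 1^2 * 38 = 1*38 = 38
  bit 1 = 0: r = r^2 mod 47 = 38^2 = 34
  bit 2 = 0: r = r^2 mod 47 = 34^2 = 28
  bit 3 = 0: r = r^2 mod 47 = 28^2 = 32
  bit 4 = 0: r = r^2 mod 47 = 32^2 = 37
  bit 5 = 1: r = r^2 * 38 mod 47 = 37^2 * 38 = 6*38 = 40
  -> A = 40
B = 38^26 mod 47  (bits of 26 = 11010)
  bit 0 = 1: r = r^2 * 38 mod 47 = 1^2 * 38 = 1*38 = 38
  bit 1 = 1: r = r^2 * 38 mod 47 = 38^2 * 38 = 34*38 = 23
  bit 2 = 0: r = r^2 mod 47 = 23^2 = 12
  bit 3 = 1: r = r^2 * 38 mod 47 = 12^2 * 38 = 3*38 = 20
  bit 4 = 0: r = r^2 mod 47 = 20^2 = 24
  -> B = 24
s = B^a = 24^33 mod 47  (bits of 33 = 100001)
  bit 0 = 1: r = r^2 * 24 mod 47 = 1^2 * 24 = 1*24 = 24
  bit 1 = 0: r = r^2 mod 47 = 24^2 = 12
  bit 2 = 0: r = r^2 mod 47 = 12^2 = 3
  bit 3 = 0: r = r^2 mod 47 = 3^2 = 9
  bit 4 = 0: r = r^2 mod 47 = 9^2 = 34
  bit 5 = 1: r = r^2 * 24 mod 47 = 34^2 * 24 = 28*24 = 14
  -> s = B^a = 14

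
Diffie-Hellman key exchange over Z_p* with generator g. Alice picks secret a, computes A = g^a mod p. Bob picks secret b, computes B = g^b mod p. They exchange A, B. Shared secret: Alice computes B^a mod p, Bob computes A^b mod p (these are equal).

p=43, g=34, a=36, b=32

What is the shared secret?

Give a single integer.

A = 34^36 mod 43  (bits of 36 = 100100)
  bit 0 = 1: r = r^2 * 34 mod 43 = 1^2 * 34 = 1*34 = 34
  bit 1 = 0: r = r^2 mod 43 = 34^2 = 38
  bit 2 = 0: r = r^2 mod 43 = 38^2 = 25
  bit 3 = 1: r = r^2 * 34 mod 43 = 25^2 * 34 = 23*34 = 8
  bit 4 = 0: r = r^2 mod 43 = 8^2 = 21
  bit 5 = 0: r = r^2 mod 43 = 21^2 = 11
  -> A = 11
B = 34^32 mod 43  (bits of 32 = 100000)
  bit 0 = 1: r = r^2 * 34 mod 43 = 1^2 * 34 = 1*34 = 34
  bit 1 = 0: r = r^2 mod 43 = 34^2 = 38
  bit 2 = 0: r = r^2 mod 43 = 38^2 = 25
  bit 3 = 0: r = r^2 mod 43 = 25^2 = 23
  bit 4 = 0: r = r^2 mod 43 = 23^2 = 13
  bit 5 = 0: r = r^2 mod 43 = 13^2 = 40
  -> B = 40
s = B^a = 40^36 mod 43  (bits of 36 = 100100)
  bit 0 = 1: r = r^2 * 40 mod 43 = 1^2 * 40 = 1*40 = 40
  bit 1 = 0: r = r^2 mod 43 = 40^2 = 9
  bit 2 = 0: r = r^2 mod 43 = 9^2 = 38
  bit 3 = 1: r = r^2 * 40 mod 43 = 38^2 * 40 = 25*40 = 11
  bit 4 = 0: r = r^2 mod 43 = 11^2 = 35
  bit 5 = 0: r = r^2 mod 43 = 35^2 = 21
  -> s = B^a = 21

Answer: 21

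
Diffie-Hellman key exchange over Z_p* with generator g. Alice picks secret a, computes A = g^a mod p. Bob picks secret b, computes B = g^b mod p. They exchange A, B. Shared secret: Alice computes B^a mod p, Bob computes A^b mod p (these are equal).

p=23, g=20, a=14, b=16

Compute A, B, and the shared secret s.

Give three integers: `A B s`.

Answer: 4 13 12

Derivation:
A = 20^14 mod 23  (bits of 14 = 1110)
  bit 0 = 1: r = r^2 * 20 mod 23 = 1^2 * 20 = 1*20 = 20
  bit 1 = 1: r = r^2 * 20 mod 23 = 20^2 * 20 = 9*20 = 19
  bit 2 = 1: r = r^2 * 20 mod 23 = 19^2 * 20 = 16*20 = 21
  bit 3 = 0: r = r^2 mod 23 = 21^2 = 4
  -> A = 4
B = 20^16 mod 23  (bits of 16 = 10000)
  bit 0 = 1: r = r^2 * 20 mod 23 = 1^2 * 20 = 1*20 = 20
  bit 1 = 0: r = r^2 mod 23 = 20^2 = 9
  bit 2 = 0: r = r^2 mod 23 = 9^2 = 12
  bit 3 = 0: r = r^2 mod 23 = 12^2 = 6
  bit 4 = 0: r = r^2 mod 23 = 6^2 = 13
  -> B = 13
s = B^a = 13^14 mod 23  (bits of 14 = 1110)
  bit 0 = 1: r = r^2 * 13 mod 23 = 1^2 * 13 = 1*13 = 13
  bit 1 = 1: r = r^2 * 13 mod 23 = 13^2 * 13 = 8*13 = 12
  bit 2 = 1: r = r^2 * 13 mod 23 = 12^2 * 13 = 6*13 = 9
  bit 3 = 0: r = r^2 mod 23 = 9^2 = 12
  -> s = B^a = 12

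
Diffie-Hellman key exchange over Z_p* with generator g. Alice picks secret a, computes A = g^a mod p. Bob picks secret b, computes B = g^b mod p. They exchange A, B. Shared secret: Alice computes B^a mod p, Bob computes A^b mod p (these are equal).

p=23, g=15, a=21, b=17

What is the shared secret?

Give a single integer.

A = 15^21 mod 23  (bits of 21 = 10101)
  bit 0 = 1: r = r^2 * 15 mod 23 = 1^2 * 15 = 1*15 = 15
  bit 1 = 0: r = r^2 mod 23 = 15^2 = 18
  bit 2 = 1: r = r^2 * 15 mod 23 = 18^2 * 15 = 2*15 = 7
  bit 3 = 0: r = r^2 mod 23 = 7^2 = 3
  bit 4 = 1: r = r^2 * 15 mod 23 = 3^2 * 15 = 9*15 = 20
  -> A = 20
B = 15^17 mod 23  (bits of 17 = 10001)
  bit 0 = 1: r = r^2 * 15 mod 23 = 1^2 * 15 = 1*15 = 15
  bit 1 = 0: r = r^2 mod 23 = 15^2 = 18
  bit 2 = 0: r = r^2 mod 23 = 18^2 = 2
  bit 3 = 0: r = r^2 mod 23 = 2^2 = 4
  bit 4 = 1: r = r^2 * 15 mod 23 = 4^2 * 15 = 16*15 = 10
  -> B = 10
s = B^a = 10^21 mod 23  (bits of 21 = 10101)
  bit 0 = 1: r = r^2 * 10 mod 23 = 1^2 * 10 = 1*10 = 10
  bit 1 = 0: r = r^2 mod 23 = 10^2 = 8
  bit 2 = 1: r = r^2 * 10 mod 23 = 8^2 * 10 = 18*10 = 19
  bit 3 = 0: r = r^2 mod 23 = 19^2 = 16
  bit 4 = 1: r = r^2 * 10 mod 23 = 16^2 * 10 = 3*10 = 7
  -> s = B^a = 7

Answer: 7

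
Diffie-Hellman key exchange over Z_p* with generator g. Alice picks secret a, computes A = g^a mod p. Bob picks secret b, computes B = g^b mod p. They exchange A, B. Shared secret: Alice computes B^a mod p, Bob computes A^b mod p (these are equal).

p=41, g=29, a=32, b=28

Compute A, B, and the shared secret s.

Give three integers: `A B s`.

A = 29^32 mod 41  (bits of 32 = 100000)
  bit 0 = 1: r = r^2 * 29 mod 41 = 1^2 * 29 = 1*29 = 29
  bit 1 = 0: r = r^2 mod 41 = 29^2 = 21
  bit 2 = 0: r = r^2 mod 41 = 21^2 = 31
  bit 3 = 0: r = r^2 mod 41 = 31^2 = 18
  bit 4 = 0: r = r^2 mod 41 = 18^2 = 37
  bit 5 = 0: r = r^2 mod 41 = 37^2 = 16
  -> A = 16
B = 29^28 mod 41  (bits of 28 = 11100)
  bit 0 = 1: r = r^2 * 29 mod 41 = 1^2 * 29 = 1*29 = 29
  bit 1 = 1: r = r^2 * 29 mod 41 = 29^2 * 29 = 21*29 = 35
  bit 2 = 1: r = r^2 * 29 mod 41 = 35^2 * 29 = 36*29 = 19
  bit 3 = 0: r = r^2 mod 41 = 19^2 = 33
  bit 4 = 0: r = r^2 mod 41 = 33^2 = 23
  -> B = 23
s = B^a = 23^32 mod 41  (bits of 32 = 100000)
  bit 0 = 1: r = r^2 * 23 mod 41 = 1^2 * 23 = 1*23 = 23
  bit 1 = 0: r = r^2 mod 41 = 23^2 = 37
  bit 2 = 0: r = r^2 mod 41 = 37^2 = 16
  bit 3 = 0: r = r^2 mod 41 = 16^2 = 10
  bit 4 = 0: r = r^2 mod 41 = 10^2 = 18
  bit 5 = 0: r = r^2 mod 41 = 18^2 = 37
  -> s = B^a = 37

Answer: 16 23 37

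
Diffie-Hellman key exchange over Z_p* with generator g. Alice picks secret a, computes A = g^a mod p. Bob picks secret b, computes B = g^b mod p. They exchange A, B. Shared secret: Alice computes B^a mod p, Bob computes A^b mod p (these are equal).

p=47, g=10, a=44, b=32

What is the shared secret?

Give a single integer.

Answer: 16

Derivation:
A = 10^44 mod 47  (bits of 44 = 101100)
  bit 0 = 1: r = r^2 * 10 mod 47 = 1^2 * 10 = 1*10 = 10
  bit 1 = 0: r = r^2 mod 47 = 10^2 = 6
  bit 2 = 1: r = r^2 * 10 mod 47 = 6^2 * 10 = 36*10 = 31
  bit 3 = 1: r = r^2 * 10 mod 47 = 31^2 * 10 = 21*10 = 22
  bit 4 = 0: r = r^2 mod 47 = 22^2 = 14
  bit 5 = 0: r = r^2 mod 47 = 14^2 = 8
  -> A = 8
B = 10^32 mod 47  (bits of 32 = 100000)
  bit 0 = 1: r = r^2 * 10 mod 47 = 1^2 * 10 = 1*10 = 10
  bit 1 = 0: r = r^2 mod 47 = 10^2 = 6
  bit 2 = 0: r = r^2 mod 47 = 6^2 = 36
  bit 3 = 0: r = r^2 mod 47 = 36^2 = 27
  bit 4 = 0: r = r^2 mod 47 = 27^2 = 24
  bit 5 = 0: r = r^2 mod 47 = 24^2 = 12
  -> B = 12
s = B^a = 12^44 mod 47  (bits of 44 = 101100)
  bit 0 = 1: r = r^2 * 12 mod 47 = 1^2 * 12 = 1*12 = 12
  bit 1 = 0: r = r^2 mod 47 = 12^2 = 3
  bit 2 = 1: r = r^2 * 12 mod 47 = 3^2 * 12 = 9*12 = 14
  bit 3 = 1: r = r^2 * 12 mod 47 = 14^2 * 12 = 8*12 = 2
  bit 4 = 0: r = r^2 mod 47 = 2^2 = 4
  bit 5 = 0: r = r^2 mod 47 = 4^2 = 16
  -> s = B^a = 16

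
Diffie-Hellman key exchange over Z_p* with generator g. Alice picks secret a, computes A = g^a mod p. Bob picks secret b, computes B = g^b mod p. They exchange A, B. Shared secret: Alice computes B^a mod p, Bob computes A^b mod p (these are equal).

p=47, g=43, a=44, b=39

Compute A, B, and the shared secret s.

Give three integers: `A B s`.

A = 43^44 mod 47  (bits of 44 = 101100)
  bit 0 = 1: r = r^2 * 43 mod 47 = 1^2 * 43 = 1*43 = 43
  bit 1 = 0: r = r^2 mod 47 = 43^2 = 16
  bit 2 = 1: r = r^2 * 43 mod 47 = 16^2 * 43 = 21*43 = 10
  bit 3 = 1: r = r^2 * 43 mod 47 = 10^2 * 43 = 6*43 = 23
  bit 4 = 0: r = r^2 mod 47 = 23^2 = 12
  bit 5 = 0: r = r^2 mod 47 = 12^2 = 3
  -> A = 3
B = 43^39 mod 47  (bits of 39 = 100111)
  bit 0 = 1: r = r^2 * 43 mod 47 = 1^2 * 43 = 1*43 = 43
  bit 1 = 0: r = r^2 mod 47 = 43^2 = 16
  bit 2 = 0: r = r^2 mod 47 = 16^2 = 21
  bit 3 = 1: r = r^2 * 43 mod 47 = 21^2 * 43 = 18*43 = 22
  bit 4 = 1: r = r^2 * 43 mod 47 = 22^2 * 43 = 14*43 = 38
  bit 5 = 1: r = r^2 * 43 mod 47 = 38^2 * 43 = 34*43 = 5
  -> B = 5
s = B^a = 5^44 mod 47  (bits of 44 = 101100)
  bit 0 = 1: r = r^2 * 5 mod 47 = 1^2 * 5 = 1*5 = 5
  bit 1 = 0: r = r^2 mod 47 = 5^2 = 25
  bit 2 = 1: r = r^2 * 5 mod 47 = 25^2 * 5 = 14*5 = 23
  bit 3 = 1: r = r^2 * 5 mod 47 = 23^2 * 5 = 12*5 = 13
  bit 4 = 0: r = r^2 mod 47 = 13^2 = 28
  bit 5 = 0: r = r^2 mod 47 = 28^2 = 32
  -> s = B^a = 32

Answer: 3 5 32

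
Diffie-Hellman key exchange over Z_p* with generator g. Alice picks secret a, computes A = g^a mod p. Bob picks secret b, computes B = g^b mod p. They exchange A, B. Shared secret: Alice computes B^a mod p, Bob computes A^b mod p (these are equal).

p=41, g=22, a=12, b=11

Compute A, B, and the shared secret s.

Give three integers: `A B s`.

A = 22^12 mod 41  (bits of 12 = 1100)
  bit 0 = 1: r = r^2 * 22 mod 41 = 1^2 * 22 = 1*22 = 22
  bit 1 = 1: r = r^2 * 22 mod 41 = 22^2 * 22 = 33*22 = 29
  bit 2 = 0: r = r^2 mod 41 = 29^2 = 21
  bit 3 = 0: r = r^2 mod 41 = 21^2 = 31
  -> A = 31
B = 22^11 mod 41  (bits of 11 = 1011)
  bit 0 = 1: r = r^2 * 22 mod 41 = 1^2 * 22 = 1*22 = 22
  bit 1 = 0: r = r^2 mod 41 = 22^2 = 33
  bit 2 = 1: r = r^2 * 22 mod 41 = 33^2 * 22 = 23*22 = 14
  bit 3 = 1: r = r^2 * 22 mod 41 = 14^2 * 22 = 32*22 = 7
  -> B = 7
s = B^a = 7^12 mod 41  (bits of 12 = 1100)
  bit 0 = 1: r = r^2 * 7 mod 41 = 1^2 * 7 = 1*7 = 7
  bit 1 = 1: r = r^2 * 7 mod 41 = 7^2 * 7 = 8*7 = 15
  bit 2 = 0: r = r^2 mod 41 = 15^2 = 20
  bit 3 = 0: r = r^2 mod 41 = 20^2 = 31
  -> s = B^a = 31

Answer: 31 7 31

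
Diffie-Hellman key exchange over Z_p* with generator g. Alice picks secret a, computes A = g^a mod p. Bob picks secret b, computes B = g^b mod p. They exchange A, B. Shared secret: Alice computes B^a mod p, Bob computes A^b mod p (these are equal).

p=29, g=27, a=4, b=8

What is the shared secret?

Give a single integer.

A = 27^4 mod 29  (bits of 4 = 100)
  bit 0 = 1: r = r^2 * 27 mod 29 = 1^2 * 27 = 1*27 = 27
  bit 1 = 0: r = r^2 mod 29 = 27^2 = 4
  bit 2 = 0: r = r^2 mod 29 = 4^2 = 16
  -> A = 16
B = 27^8 mod 29  (bits of 8 = 1000)
  bit 0 = 1: r = r^2 * 27 mod 29 = 1^2 * 27 = 1*27 = 27
  bit 1 = 0: r = r^2 mod 29 = 27^2 = 4
  bit 2 = 0: r = r^2 mod 29 = 4^2 = 16
  bit 3 = 0: r = r^2 mod 29 = 16^2 = 24
  -> B = 24
s = B^a = 24^4 mod 29  (bits of 4 = 100)
  bit 0 = 1: r = r^2 * 24 mod 29 = 1^2 * 24 = 1*24 = 24
  bit 1 = 0: r = r^2 mod 29 = 24^2 = 25
  bit 2 = 0: r = r^2 mod 29 = 25^2 = 16
  -> s = B^a = 16

Answer: 16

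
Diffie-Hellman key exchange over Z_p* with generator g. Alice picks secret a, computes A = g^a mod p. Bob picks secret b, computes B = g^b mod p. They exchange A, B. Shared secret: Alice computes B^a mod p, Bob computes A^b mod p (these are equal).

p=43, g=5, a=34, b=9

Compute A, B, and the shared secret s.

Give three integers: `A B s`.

Answer: 10 22 41

Derivation:
A = 5^34 mod 43  (bits of 34 = 100010)
  bit 0 = 1: r = r^2 * 5 mod 43 = 1^2 * 5 = 1*5 = 5
  bit 1 = 0: r = r^2 mod 43 = 5^2 = 25
  bit 2 = 0: r = r^2 mod 43 = 25^2 = 23
  bit 3 = 0: r = r^2 mod 43 = 23^2 = 13
  bit 4 = 1: r = r^2 * 5 mod 43 = 13^2 * 5 = 40*5 = 28
  bit 5 = 0: r = r^2 mod 43 = 28^2 = 10
  -> A = 10
B = 5^9 mod 43  (bits of 9 = 1001)
  bit 0 = 1: r = r^2 * 5 mod 43 = 1^2 * 5 = 1*5 = 5
  bit 1 = 0: r = r^2 mod 43 = 5^2 = 25
  bit 2 = 0: r = r^2 mod 43 = 25^2 = 23
  bit 3 = 1: r = r^2 * 5 mod 43 = 23^2 * 5 = 13*5 = 22
  -> B = 22
s = B^a = 22^34 mod 43  (bits of 34 = 100010)
  bit 0 = 1: r = r^2 * 22 mod 43 = 1^2 * 22 = 1*22 = 22
  bit 1 = 0: r = r^2 mod 43 = 22^2 = 11
  bit 2 = 0: r = r^2 mod 43 = 11^2 = 35
  bit 3 = 0: r = r^2 mod 43 = 35^2 = 21
  bit 4 = 1: r = r^2 * 22 mod 43 = 21^2 * 22 = 11*22 = 27
  bit 5 = 0: r = r^2 mod 43 = 27^2 = 41
  -> s = B^a = 41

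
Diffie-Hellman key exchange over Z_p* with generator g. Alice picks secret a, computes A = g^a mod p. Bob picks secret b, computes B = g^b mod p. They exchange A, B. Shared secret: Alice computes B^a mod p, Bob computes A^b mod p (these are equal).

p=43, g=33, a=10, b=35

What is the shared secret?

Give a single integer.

Answer: 36

Derivation:
A = 33^10 mod 43  (bits of 10 = 1010)
  bit 0 = 1: r = r^2 * 33 mod 43 = 1^2 * 33 = 1*33 = 33
  bit 1 = 0: r = r^2 mod 43 = 33^2 = 14
  bit 2 = 1: r = r^2 * 33 mod 43 = 14^2 * 33 = 24*33 = 18
  bit 3 = 0: r = r^2 mod 43 = 18^2 = 23
  -> A = 23
B = 33^35 mod 43  (bits of 35 = 100011)
  bit 0 = 1: r = r^2 * 33 mod 43 = 1^2 * 33 = 1*33 = 33
  bit 1 = 0: r = r^2 mod 43 = 33^2 = 14
  bit 2 = 0: r = r^2 mod 43 = 14^2 = 24
  bit 3 = 0: r = r^2 mod 43 = 24^2 = 17
  bit 4 = 1: r = r^2 * 33 mod 43 = 17^2 * 33 = 31*33 = 34
  bit 5 = 1: r = r^2 * 33 mod 43 = 34^2 * 33 = 38*33 = 7
  -> B = 7
s = B^a = 7^10 mod 43  (bits of 10 = 1010)
  bit 0 = 1: r = r^2 * 7 mod 43 = 1^2 * 7 = 1*7 = 7
  bit 1 = 0: r = r^2 mod 43 = 7^2 = 6
  bit 2 = 1: r = r^2 * 7 mod 43 = 6^2 * 7 = 36*7 = 37
  bit 3 = 0: r = r^2 mod 43 = 37^2 = 36
  -> s = B^a = 36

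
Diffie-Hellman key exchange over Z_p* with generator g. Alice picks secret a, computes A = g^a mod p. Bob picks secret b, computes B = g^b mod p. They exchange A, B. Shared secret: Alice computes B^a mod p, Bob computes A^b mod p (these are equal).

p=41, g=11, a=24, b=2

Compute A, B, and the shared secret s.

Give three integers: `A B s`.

A = 11^24 mod 41  (bits of 24 = 11000)
  bit 0 = 1: r = r^2 * 11 mod 41 = 1^2 * 11 = 1*11 = 11
  bit 1 = 1: r = r^2 * 11 mod 41 = 11^2 * 11 = 39*11 = 19
  bit 2 = 0: r = r^2 mod 41 = 19^2 = 33
  bit 3 = 0: r = r^2 mod 41 = 33^2 = 23
  bit 4 = 0: r = r^2 mod 41 = 23^2 = 37
  -> A = 37
B = 11^2 mod 41  (bits of 2 = 10)
  bit 0 = 1: r = r^2 * 11 mod 41 = 1^2 * 11 = 1*11 = 11
  bit 1 = 0: r = r^2 mod 41 = 11^2 = 39
  -> B = 39
s = B^a = 39^24 mod 41  (bits of 24 = 11000)
  bit 0 = 1: r = r^2 * 39 mod 41 = 1^2 * 39 = 1*39 = 39
  bit 1 = 1: r = r^2 * 39 mod 41 = 39^2 * 39 = 4*39 = 33
  bit 2 = 0: r = r^2 mod 41 = 33^2 = 23
  bit 3 = 0: r = r^2 mod 41 = 23^2 = 37
  bit 4 = 0: r = r^2 mod 41 = 37^2 = 16
  -> s = B^a = 16

Answer: 37 39 16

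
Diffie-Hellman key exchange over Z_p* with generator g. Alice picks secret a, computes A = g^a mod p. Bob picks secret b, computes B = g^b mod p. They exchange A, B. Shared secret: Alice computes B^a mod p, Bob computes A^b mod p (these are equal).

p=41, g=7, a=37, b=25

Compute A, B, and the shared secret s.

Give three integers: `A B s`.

A = 7^37 mod 41  (bits of 37 = 100101)
  bit 0 = 1: r = r^2 * 7 mod 41 = 1^2 * 7 = 1*7 = 7
  bit 1 = 0: r = r^2 mod 41 = 7^2 = 8
  bit 2 = 0: r = r^2 mod 41 = 8^2 = 23
  bit 3 = 1: r = r^2 * 7 mod 41 = 23^2 * 7 = 37*7 = 13
  bit 4 = 0: r = r^2 mod 41 = 13^2 = 5
  bit 5 = 1: r = r^2 * 7 mod 41 = 5^2 * 7 = 25*7 = 11
  -> A = 11
B = 7^25 mod 41  (bits of 25 = 11001)
  bit 0 = 1: r = r^2 * 7 mod 41 = 1^2 * 7 = 1*7 = 7
  bit 1 = 1: r = r^2 * 7 mod 41 = 7^2 * 7 = 8*7 = 15
  bit 2 = 0: r = r^2 mod 41 = 15^2 = 20
  bit 3 = 0: r = r^2 mod 41 = 20^2 = 31
  bit 4 = 1: r = r^2 * 7 mod 41 = 31^2 * 7 = 18*7 = 3
  -> B = 3
s = B^a = 3^37 mod 41  (bits of 37 = 100101)
  bit 0 = 1: r = r^2 * 3 mod 41 = 1^2 * 3 = 1*3 = 3
  bit 1 = 0: r = r^2 mod 41 = 3^2 = 9
  bit 2 = 0: r = r^2 mod 41 = 9^2 = 40
  bit 3 = 1: r = r^2 * 3 mod 41 = 40^2 * 3 = 1*3 = 3
  bit 4 = 0: r = r^2 mod 41 = 3^2 = 9
  bit 5 = 1: r = r^2 * 3 mod 41 = 9^2 * 3 = 40*3 = 38
  -> s = B^a = 38

Answer: 11 3 38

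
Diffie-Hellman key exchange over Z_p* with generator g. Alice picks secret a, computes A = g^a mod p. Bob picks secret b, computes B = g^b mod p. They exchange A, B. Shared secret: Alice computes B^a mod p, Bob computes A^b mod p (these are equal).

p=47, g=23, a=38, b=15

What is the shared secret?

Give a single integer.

A = 23^38 mod 47  (bits of 38 = 100110)
  bit 0 = 1: r = r^2 * 23 mod 47 = 1^2 * 23 = 1*23 = 23
  bit 1 = 0: r = r^2 mod 47 = 23^2 = 12
  bit 2 = 0: r = r^2 mod 47 = 12^2 = 3
  bit 3 = 1: r = r^2 * 23 mod 47 = 3^2 * 23 = 9*23 = 19
  bit 4 = 1: r = r^2 * 23 mod 47 = 19^2 * 23 = 32*23 = 31
  bit 5 = 0: r = r^2 mod 47 = 31^2 = 21
  -> A = 21
B = 23^15 mod 47  (bits of 15 = 1111)
  bit 0 = 1: r = r^2 * 23 mod 47 = 1^2 * 23 = 1*23 = 23
  bit 1 = 1: r = r^2 * 23 mod 47 = 23^2 * 23 = 12*23 = 41
  bit 2 = 1: r = r^2 * 23 mod 47 = 41^2 * 23 = 36*23 = 29
  bit 3 = 1: r = r^2 * 23 mod 47 = 29^2 * 23 = 42*23 = 26
  -> B = 26
s = B^a = 26^38 mod 47  (bits of 38 = 100110)
  bit 0 = 1: r = r^2 * 26 mod 47 = 1^2 * 26 = 1*26 = 26
  bit 1 = 0: r = r^2 mod 47 = 26^2 = 18
  bit 2 = 0: r = r^2 mod 47 = 18^2 = 42
  bit 3 = 1: r = r^2 * 26 mod 47 = 42^2 * 26 = 25*26 = 39
  bit 4 = 1: r = r^2 * 26 mod 47 = 39^2 * 26 = 17*26 = 19
  bit 5 = 0: r = r^2 mod 47 = 19^2 = 32
  -> s = B^a = 32

Answer: 32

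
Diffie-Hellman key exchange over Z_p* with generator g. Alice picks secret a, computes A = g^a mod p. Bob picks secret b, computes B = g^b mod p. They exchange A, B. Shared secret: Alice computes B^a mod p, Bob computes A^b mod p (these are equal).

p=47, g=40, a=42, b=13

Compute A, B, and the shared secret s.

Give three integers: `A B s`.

Answer: 12 22 6

Derivation:
A = 40^42 mod 47  (bits of 42 = 101010)
  bit 0 = 1: r = r^2 * 40 mod 47 = 1^2 * 40 = 1*40 = 40
  bit 1 = 0: r = r^2 mod 47 = 40^2 = 2
  bit 2 = 1: r = r^2 * 40 mod 47 = 2^2 * 40 = 4*40 = 19
  bit 3 = 0: r = r^2 mod 47 = 19^2 = 32
  bit 4 = 1: r = r^2 * 40 mod 47 = 32^2 * 40 = 37*40 = 23
  bit 5 = 0: r = r^2 mod 47 = 23^2 = 12
  -> A = 12
B = 40^13 mod 47  (bits of 13 = 1101)
  bit 0 = 1: r = r^2 * 40 mod 47 = 1^2 * 40 = 1*40 = 40
  bit 1 = 1: r = r^2 * 40 mod 47 = 40^2 * 40 = 2*40 = 33
  bit 2 = 0: r = r^2 mod 47 = 33^2 = 8
  bit 3 = 1: r = r^2 * 40 mod 47 = 8^2 * 40 = 17*40 = 22
  -> B = 22
s = B^a = 22^42 mod 47  (bits of 42 = 101010)
  bit 0 = 1: r = r^2 * 22 mod 47 = 1^2 * 22 = 1*22 = 22
  bit 1 = 0: r = r^2 mod 47 = 22^2 = 14
  bit 2 = 1: r = r^2 * 22 mod 47 = 14^2 * 22 = 8*22 = 35
  bit 3 = 0: r = r^2 mod 47 = 35^2 = 3
  bit 4 = 1: r = r^2 * 22 mod 47 = 3^2 * 22 = 9*22 = 10
  bit 5 = 0: r = r^2 mod 47 = 10^2 = 6
  -> s = B^a = 6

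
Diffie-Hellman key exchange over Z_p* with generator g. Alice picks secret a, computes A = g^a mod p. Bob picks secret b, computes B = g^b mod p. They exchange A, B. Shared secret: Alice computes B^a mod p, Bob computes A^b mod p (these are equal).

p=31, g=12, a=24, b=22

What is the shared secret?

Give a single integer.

Answer: 8

Derivation:
A = 12^24 mod 31  (bits of 24 = 11000)
  bit 0 = 1: r = r^2 * 12 mod 31 = 1^2 * 12 = 1*12 = 12
  bit 1 = 1: r = r^2 * 12 mod 31 = 12^2 * 12 = 20*12 = 23
  bit 2 = 0: r = r^2 mod 31 = 23^2 = 2
  bit 3 = 0: r = r^2 mod 31 = 2^2 = 4
  bit 4 = 0: r = r^2 mod 31 = 4^2 = 16
  -> A = 16
B = 12^22 mod 31  (bits of 22 = 10110)
  bit 0 = 1: r = r^2 * 12 mod 31 = 1^2 * 12 = 1*12 = 12
  bit 1 = 0: r = r^2 mod 31 = 12^2 = 20
  bit 2 = 1: r = r^2 * 12 mod 31 = 20^2 * 12 = 28*12 = 26
  bit 3 = 1: r = r^2 * 12 mod 31 = 26^2 * 12 = 25*12 = 21
  bit 4 = 0: r = r^2 mod 31 = 21^2 = 7
  -> B = 7
s = B^a = 7^24 mod 31  (bits of 24 = 11000)
  bit 0 = 1: r = r^2 * 7 mod 31 = 1^2 * 7 = 1*7 = 7
  bit 1 = 1: r = r^2 * 7 mod 31 = 7^2 * 7 = 18*7 = 2
  bit 2 = 0: r = r^2 mod 31 = 2^2 = 4
  bit 3 = 0: r = r^2 mod 31 = 4^2 = 16
  bit 4 = 0: r = r^2 mod 31 = 16^2 = 8
  -> s = B^a = 8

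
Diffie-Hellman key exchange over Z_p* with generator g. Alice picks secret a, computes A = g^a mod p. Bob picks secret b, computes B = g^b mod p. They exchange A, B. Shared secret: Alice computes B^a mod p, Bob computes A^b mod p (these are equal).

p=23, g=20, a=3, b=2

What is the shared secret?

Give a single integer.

A = 20^3 mod 23  (bits of 3 = 11)
  bit 0 = 1: r = r^2 * 20 mod 23 = 1^2 * 20 = 1*20 = 20
  bit 1 = 1: r = r^2 * 20 mod 23 = 20^2 * 20 = 9*20 = 19
  -> A = 19
B = 20^2 mod 23  (bits of 2 = 10)
  bit 0 = 1: r = r^2 * 20 mod 23 = 1^2 * 20 = 1*20 = 20
  bit 1 = 0: r = r^2 mod 23 = 20^2 = 9
  -> B = 9
s = B^a = 9^3 mod 23  (bits of 3 = 11)
  bit 0 = 1: r = r^2 * 9 mod 23 = 1^2 * 9 = 1*9 = 9
  bit 1 = 1: r = r^2 * 9 mod 23 = 9^2 * 9 = 12*9 = 16
  -> s = B^a = 16

Answer: 16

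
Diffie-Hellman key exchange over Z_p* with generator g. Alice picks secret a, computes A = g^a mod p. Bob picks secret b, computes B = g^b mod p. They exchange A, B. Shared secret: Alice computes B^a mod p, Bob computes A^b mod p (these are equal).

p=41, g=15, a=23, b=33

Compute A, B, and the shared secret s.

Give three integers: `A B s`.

A = 15^23 mod 41  (bits of 23 = 10111)
  bit 0 = 1: r = r^2 * 15 mod 41 = 1^2 * 15 = 1*15 = 15
  bit 1 = 0: r = r^2 mod 41 = 15^2 = 20
  bit 2 = 1: r = r^2 * 15 mod 41 = 20^2 * 15 = 31*15 = 14
  bit 3 = 1: r = r^2 * 15 mod 41 = 14^2 * 15 = 32*15 = 29
  bit 4 = 1: r = r^2 * 15 mod 41 = 29^2 * 15 = 21*15 = 28
  -> A = 28
B = 15^33 mod 41  (bits of 33 = 100001)
  bit 0 = 1: r = r^2 * 15 mod 41 = 1^2 * 15 = 1*15 = 15
  bit 1 = 0: r = r^2 mod 41 = 15^2 = 20
  bit 2 = 0: r = r^2 mod 41 = 20^2 = 31
  bit 3 = 0: r = r^2 mod 41 = 31^2 = 18
  bit 4 = 0: r = r^2 mod 41 = 18^2 = 37
  bit 5 = 1: r = r^2 * 15 mod 41 = 37^2 * 15 = 16*15 = 35
  -> B = 35
s = B^a = 35^23 mod 41  (bits of 23 = 10111)
  bit 0 = 1: r = r^2 * 35 mod 41 = 1^2 * 35 = 1*35 = 35
  bit 1 = 0: r = r^2 mod 41 = 35^2 = 36
  bit 2 = 1: r = r^2 * 35 mod 41 = 36^2 * 35 = 25*35 = 14
  bit 3 = 1: r = r^2 * 35 mod 41 = 14^2 * 35 = 32*35 = 13
  bit 4 = 1: r = r^2 * 35 mod 41 = 13^2 * 35 = 5*35 = 11
  -> s = B^a = 11

Answer: 28 35 11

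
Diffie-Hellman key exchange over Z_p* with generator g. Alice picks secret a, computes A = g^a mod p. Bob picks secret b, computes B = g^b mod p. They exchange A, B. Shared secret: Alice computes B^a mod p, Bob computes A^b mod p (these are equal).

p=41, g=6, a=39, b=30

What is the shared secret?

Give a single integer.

Answer: 32

Derivation:
A = 6^39 mod 41  (bits of 39 = 100111)
  bit 0 = 1: r = r^2 * 6 mod 41 = 1^2 * 6 = 1*6 = 6
  bit 1 = 0: r = r^2 mod 41 = 6^2 = 36
  bit 2 = 0: r = r^2 mod 41 = 36^2 = 25
  bit 3 = 1: r = r^2 * 6 mod 41 = 25^2 * 6 = 10*6 = 19
  bit 4 = 1: r = r^2 * 6 mod 41 = 19^2 * 6 = 33*6 = 34
  bit 5 = 1: r = r^2 * 6 mod 41 = 34^2 * 6 = 8*6 = 7
  -> A = 7
B = 6^30 mod 41  (bits of 30 = 11110)
  bit 0 = 1: r = r^2 * 6 mod 41 = 1^2 * 6 = 1*6 = 6
  bit 1 = 1: r = r^2 * 6 mod 41 = 6^2 * 6 = 36*6 = 11
  bit 2 = 1: r = r^2 * 6 mod 41 = 11^2 * 6 = 39*6 = 29
  bit 3 = 1: r = r^2 * 6 mod 41 = 29^2 * 6 = 21*6 = 3
  bit 4 = 0: r = r^2 mod 41 = 3^2 = 9
  -> B = 9
s = B^a = 9^39 mod 41  (bits of 39 = 100111)
  bit 0 = 1: r = r^2 * 9 mod 41 = 1^2 * 9 = 1*9 = 9
  bit 1 = 0: r = r^2 mod 41 = 9^2 = 40
  bit 2 = 0: r = r^2 mod 41 = 40^2 = 1
  bit 3 = 1: r = r^2 * 9 mod 41 = 1^2 * 9 = 1*9 = 9
  bit 4 = 1: r = r^2 * 9 mod 41 = 9^2 * 9 = 40*9 = 32
  bit 5 = 1: r = r^2 * 9 mod 41 = 32^2 * 9 = 40*9 = 32
  -> s = B^a = 32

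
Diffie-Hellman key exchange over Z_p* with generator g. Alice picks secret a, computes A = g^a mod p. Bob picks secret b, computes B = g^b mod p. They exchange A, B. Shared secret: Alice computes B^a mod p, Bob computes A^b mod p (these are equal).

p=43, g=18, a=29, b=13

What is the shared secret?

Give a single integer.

Answer: 12

Derivation:
A = 18^29 mod 43  (bits of 29 = 11101)
  bit 0 = 1: r = r^2 * 18 mod 43 = 1^2 * 18 = 1*18 = 18
  bit 1 = 1: r = r^2 * 18 mod 43 = 18^2 * 18 = 23*18 = 27
  bit 2 = 1: r = r^2 * 18 mod 43 = 27^2 * 18 = 41*18 = 7
  bit 3 = 0: r = r^2 mod 43 = 7^2 = 6
  bit 4 = 1: r = r^2 * 18 mod 43 = 6^2 * 18 = 36*18 = 3
  -> A = 3
B = 18^13 mod 43  (bits of 13 = 1101)
  bit 0 = 1: r = r^2 * 18 mod 43 = 1^2 * 18 = 1*18 = 18
  bit 1 = 1: r = r^2 * 18 mod 43 = 18^2 * 18 = 23*18 = 27
  bit 2 = 0: r = r^2 mod 43 = 27^2 = 41
  bit 3 = 1: r = r^2 * 18 mod 43 = 41^2 * 18 = 4*18 = 29
  -> B = 29
s = B^a = 29^29 mod 43  (bits of 29 = 11101)
  bit 0 = 1: r = r^2 * 29 mod 43 = 1^2 * 29 = 1*29 = 29
  bit 1 = 1: r = r^2 * 29 mod 43 = 29^2 * 29 = 24*29 = 8
  bit 2 = 1: r = r^2 * 29 mod 43 = 8^2 * 29 = 21*29 = 7
  bit 3 = 0: r = r^2 mod 43 = 7^2 = 6
  bit 4 = 1: r = r^2 * 29 mod 43 = 6^2 * 29 = 36*29 = 12
  -> s = B^a = 12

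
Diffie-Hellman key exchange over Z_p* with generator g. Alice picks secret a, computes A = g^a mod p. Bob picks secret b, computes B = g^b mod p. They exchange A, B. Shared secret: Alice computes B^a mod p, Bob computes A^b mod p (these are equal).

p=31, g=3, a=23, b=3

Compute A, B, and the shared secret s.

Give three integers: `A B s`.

A = 3^23 mod 31  (bits of 23 = 10111)
  bit 0 = 1: r = r^2 * 3 mod 31 = 1^2 * 3 = 1*3 = 3
  bit 1 = 0: r = r^2 mod 31 = 3^2 = 9
  bit 2 = 1: r = r^2 * 3 mod 31 = 9^2 * 3 = 19*3 = 26
  bit 3 = 1: r = r^2 * 3 mod 31 = 26^2 * 3 = 25*3 = 13
  bit 4 = 1: r = r^2 * 3 mod 31 = 13^2 * 3 = 14*3 = 11
  -> A = 11
B = 3^3 mod 31  (bits of 3 = 11)
  bit 0 = 1: r = r^2 * 3 mod 31 = 1^2 * 3 = 1*3 = 3
  bit 1 = 1: r = r^2 * 3 mod 31 = 3^2 * 3 = 9*3 = 27
  -> B = 27
s = B^a = 27^23 mod 31  (bits of 23 = 10111)
  bit 0 = 1: r = r^2 * 27 mod 31 = 1^2 * 27 = 1*27 = 27
  bit 1 = 0: r = r^2 mod 31 = 27^2 = 16
  bit 2 = 1: r = r^2 * 27 mod 31 = 16^2 * 27 = 8*27 = 30
  bit 3 = 1: r = r^2 * 27 mod 31 = 30^2 * 27 = 1*27 = 27
  bit 4 = 1: r = r^2 * 27 mod 31 = 27^2 * 27 = 16*27 = 29
  -> s = B^a = 29

Answer: 11 27 29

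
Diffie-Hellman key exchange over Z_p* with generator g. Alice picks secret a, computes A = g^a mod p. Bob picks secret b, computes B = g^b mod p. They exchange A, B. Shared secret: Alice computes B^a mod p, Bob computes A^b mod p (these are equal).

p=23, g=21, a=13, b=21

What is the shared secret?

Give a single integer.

A = 21^13 mod 23  (bits of 13 = 1101)
  bit 0 = 1: r = r^2 * 21 mod 23 = 1^2 * 21 = 1*21 = 21
  bit 1 = 1: r = r^2 * 21 mod 23 = 21^2 * 21 = 4*21 = 15
  bit 2 = 0: r = r^2 mod 23 = 15^2 = 18
  bit 3 = 1: r = r^2 * 21 mod 23 = 18^2 * 21 = 2*21 = 19
  -> A = 19
B = 21^21 mod 23  (bits of 21 = 10101)
  bit 0 = 1: r = r^2 * 21 mod 23 = 1^2 * 21 = 1*21 = 21
  bit 1 = 0: r = r^2 mod 23 = 21^2 = 4
  bit 2 = 1: r = r^2 * 21 mod 23 = 4^2 * 21 = 16*21 = 14
  bit 3 = 0: r = r^2 mod 23 = 14^2 = 12
  bit 4 = 1: r = r^2 * 21 mod 23 = 12^2 * 21 = 6*21 = 11
  -> B = 11
s = B^a = 11^13 mod 23  (bits of 13 = 1101)
  bit 0 = 1: r = r^2 * 11 mod 23 = 1^2 * 11 = 1*11 = 11
  bit 1 = 1: r = r^2 * 11 mod 23 = 11^2 * 11 = 6*11 = 20
  bit 2 = 0: r = r^2 mod 23 = 20^2 = 9
  bit 3 = 1: r = r^2 * 11 mod 23 = 9^2 * 11 = 12*11 = 17
  -> s = B^a = 17

Answer: 17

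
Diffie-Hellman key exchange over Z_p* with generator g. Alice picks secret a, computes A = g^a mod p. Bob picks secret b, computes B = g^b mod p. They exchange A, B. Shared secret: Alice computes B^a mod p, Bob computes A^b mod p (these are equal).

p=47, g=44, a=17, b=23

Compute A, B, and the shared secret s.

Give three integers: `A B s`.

Answer: 45 46 46

Derivation:
A = 44^17 mod 47  (bits of 17 = 10001)
  bit 0 = 1: r = r^2 * 44 mod 47 = 1^2 * 44 = 1*44 = 44
  bit 1 = 0: r = r^2 mod 47 = 44^2 = 9
  bit 2 = 0: r = r^2 mod 47 = 9^2 = 34
  bit 3 = 0: r = r^2 mod 47 = 34^2 = 28
  bit 4 = 1: r = r^2 * 44 mod 47 = 28^2 * 44 = 32*44 = 45
  -> A = 45
B = 44^23 mod 47  (bits of 23 = 10111)
  bit 0 = 1: r = r^2 * 44 mod 47 = 1^2 * 44 = 1*44 = 44
  bit 1 = 0: r = r^2 mod 47 = 44^2 = 9
  bit 2 = 1: r = r^2 * 44 mod 47 = 9^2 * 44 = 34*44 = 39
  bit 3 = 1: r = r^2 * 44 mod 47 = 39^2 * 44 = 17*44 = 43
  bit 4 = 1: r = r^2 * 44 mod 47 = 43^2 * 44 = 16*44 = 46
  -> B = 46
s = B^a = 46^17 mod 47  (bits of 17 = 10001)
  bit 0 = 1: r = r^2 * 46 mod 47 = 1^2 * 46 = 1*46 = 46
  bit 1 = 0: r = r^2 mod 47 = 46^2 = 1
  bit 2 = 0: r = r^2 mod 47 = 1^2 = 1
  bit 3 = 0: r = r^2 mod 47 = 1^2 = 1
  bit 4 = 1: r = r^2 * 46 mod 47 = 1^2 * 46 = 1*46 = 46
  -> s = B^a = 46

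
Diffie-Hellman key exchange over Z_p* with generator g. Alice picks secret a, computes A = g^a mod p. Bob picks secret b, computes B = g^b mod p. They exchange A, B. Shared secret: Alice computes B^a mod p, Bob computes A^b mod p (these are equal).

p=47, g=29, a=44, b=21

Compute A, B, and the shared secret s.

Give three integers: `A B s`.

A = 29^44 mod 47  (bits of 44 = 101100)
  bit 0 = 1: r = r^2 * 29 mod 47 = 1^2 * 29 = 1*29 = 29
  bit 1 = 0: r = r^2 mod 47 = 29^2 = 42
  bit 2 = 1: r = r^2 * 29 mod 47 = 42^2 * 29 = 25*29 = 20
  bit 3 = 1: r = r^2 * 29 mod 47 = 20^2 * 29 = 24*29 = 38
  bit 4 = 0: r = r^2 mod 47 = 38^2 = 34
  bit 5 = 0: r = r^2 mod 47 = 34^2 = 28
  -> A = 28
B = 29^21 mod 47  (bits of 21 = 10101)
  bit 0 = 1: r = r^2 * 29 mod 47 = 1^2 * 29 = 1*29 = 29
  bit 1 = 0: r = r^2 mod 47 = 29^2 = 42
  bit 2 = 1: r = r^2 * 29 mod 47 = 42^2 * 29 = 25*29 = 20
  bit 3 = 0: r = r^2 mod 47 = 20^2 = 24
  bit 4 = 1: r = r^2 * 29 mod 47 = 24^2 * 29 = 12*29 = 19
  -> B = 19
s = B^a = 19^44 mod 47  (bits of 44 = 101100)
  bit 0 = 1: r = r^2 * 19 mod 47 = 1^2 * 19 = 1*19 = 19
  bit 1 = 0: r = r^2 mod 47 = 19^2 = 32
  bit 2 = 1: r = r^2 * 19 mod 47 = 32^2 * 19 = 37*19 = 45
  bit 3 = 1: r = r^2 * 19 mod 47 = 45^2 * 19 = 4*19 = 29
  bit 4 = 0: r = r^2 mod 47 = 29^2 = 42
  bit 5 = 0: r = r^2 mod 47 = 42^2 = 25
  -> s = B^a = 25

Answer: 28 19 25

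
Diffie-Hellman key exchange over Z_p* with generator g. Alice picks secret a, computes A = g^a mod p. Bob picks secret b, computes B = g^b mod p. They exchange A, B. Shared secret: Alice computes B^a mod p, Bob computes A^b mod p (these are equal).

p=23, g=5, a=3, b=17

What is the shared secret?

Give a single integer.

A = 5^3 mod 23  (bits of 3 = 11)
  bit 0 = 1: r = r^2 * 5 mod 23 = 1^2 * 5 = 1*5 = 5
  bit 1 = 1: r = r^2 * 5 mod 23 = 5^2 * 5 = 2*5 = 10
  -> A = 10
B = 5^17 mod 23  (bits of 17 = 10001)
  bit 0 = 1: r = r^2 * 5 mod 23 = 1^2 * 5 = 1*5 = 5
  bit 1 = 0: r = r^2 mod 23 = 5^2 = 2
  bit 2 = 0: r = r^2 mod 23 = 2^2 = 4
  bit 3 = 0: r = r^2 mod 23 = 4^2 = 16
  bit 4 = 1: r = r^2 * 5 mod 23 = 16^2 * 5 = 3*5 = 15
  -> B = 15
s = B^a = 15^3 mod 23  (bits of 3 = 11)
  bit 0 = 1: r = r^2 * 15 mod 23 = 1^2 * 15 = 1*15 = 15
  bit 1 = 1: r = r^2 * 15 mod 23 = 15^2 * 15 = 18*15 = 17
  -> s = B^a = 17

Answer: 17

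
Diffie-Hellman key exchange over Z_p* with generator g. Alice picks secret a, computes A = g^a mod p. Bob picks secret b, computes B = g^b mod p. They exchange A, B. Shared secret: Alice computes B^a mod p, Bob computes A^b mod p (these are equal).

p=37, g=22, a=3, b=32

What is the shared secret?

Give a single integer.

Answer: 10

Derivation:
A = 22^3 mod 37  (bits of 3 = 11)
  bit 0 = 1: r = r^2 * 22 mod 37 = 1^2 * 22 = 1*22 = 22
  bit 1 = 1: r = r^2 * 22 mod 37 = 22^2 * 22 = 3*22 = 29
  -> A = 29
B = 22^32 mod 37  (bits of 32 = 100000)
  bit 0 = 1: r = r^2 * 22 mod 37 = 1^2 * 22 = 1*22 = 22
  bit 1 = 0: r = r^2 mod 37 = 22^2 = 3
  bit 2 = 0: r = r^2 mod 37 = 3^2 = 9
  bit 3 = 0: r = r^2 mod 37 = 9^2 = 7
  bit 4 = 0: r = r^2 mod 37 = 7^2 = 12
  bit 5 = 0: r = r^2 mod 37 = 12^2 = 33
  -> B = 33
s = B^a = 33^3 mod 37  (bits of 3 = 11)
  bit 0 = 1: r = r^2 * 33 mod 37 = 1^2 * 33 = 1*33 = 33
  bit 1 = 1: r = r^2 * 33 mod 37 = 33^2 * 33 = 16*33 = 10
  -> s = B^a = 10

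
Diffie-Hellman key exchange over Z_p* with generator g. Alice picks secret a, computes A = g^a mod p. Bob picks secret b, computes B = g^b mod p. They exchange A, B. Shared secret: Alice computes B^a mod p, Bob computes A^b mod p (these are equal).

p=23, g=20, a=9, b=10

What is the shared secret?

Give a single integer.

Answer: 9

Derivation:
A = 20^9 mod 23  (bits of 9 = 1001)
  bit 0 = 1: r = r^2 * 20 mod 23 = 1^2 * 20 = 1*20 = 20
  bit 1 = 0: r = r^2 mod 23 = 20^2 = 9
  bit 2 = 0: r = r^2 mod 23 = 9^2 = 12
  bit 3 = 1: r = r^2 * 20 mod 23 = 12^2 * 20 = 6*20 = 5
  -> A = 5
B = 20^10 mod 23  (bits of 10 = 1010)
  bit 0 = 1: r = r^2 * 20 mod 23 = 1^2 * 20 = 1*20 = 20
  bit 1 = 0: r = r^2 mod 23 = 20^2 = 9
  bit 2 = 1: r = r^2 * 20 mod 23 = 9^2 * 20 = 12*20 = 10
  bit 3 = 0: r = r^2 mod 23 = 10^2 = 8
  -> B = 8
s = B^a = 8^9 mod 23  (bits of 9 = 1001)
  bit 0 = 1: r = r^2 * 8 mod 23 = 1^2 * 8 = 1*8 = 8
  bit 1 = 0: r = r^2 mod 23 = 8^2 = 18
  bit 2 = 0: r = r^2 mod 23 = 18^2 = 2
  bit 3 = 1: r = r^2 * 8 mod 23 = 2^2 * 8 = 4*8 = 9
  -> s = B^a = 9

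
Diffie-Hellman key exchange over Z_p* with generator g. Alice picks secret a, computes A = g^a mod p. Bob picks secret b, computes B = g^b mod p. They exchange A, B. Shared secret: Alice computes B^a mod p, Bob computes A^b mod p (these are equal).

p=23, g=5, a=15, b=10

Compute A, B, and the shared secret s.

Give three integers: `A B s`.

Answer: 19 9 6

Derivation:
A = 5^15 mod 23  (bits of 15 = 1111)
  bit 0 = 1: r = r^2 * 5 mod 23 = 1^2 * 5 = 1*5 = 5
  bit 1 = 1: r = r^2 * 5 mod 23 = 5^2 * 5 = 2*5 = 10
  bit 2 = 1: r = r^2 * 5 mod 23 = 10^2 * 5 = 8*5 = 17
  bit 3 = 1: r = r^2 * 5 mod 23 = 17^2 * 5 = 13*5 = 19
  -> A = 19
B = 5^10 mod 23  (bits of 10 = 1010)
  bit 0 = 1: r = r^2 * 5 mod 23 = 1^2 * 5 = 1*5 = 5
  bit 1 = 0: r = r^2 mod 23 = 5^2 = 2
  bit 2 = 1: r = r^2 * 5 mod 23 = 2^2 * 5 = 4*5 = 20
  bit 3 = 0: r = r^2 mod 23 = 20^2 = 9
  -> B = 9
s = B^a = 9^15 mod 23  (bits of 15 = 1111)
  bit 0 = 1: r = r^2 * 9 mod 23 = 1^2 * 9 = 1*9 = 9
  bit 1 = 1: r = r^2 * 9 mod 23 = 9^2 * 9 = 12*9 = 16
  bit 2 = 1: r = r^2 * 9 mod 23 = 16^2 * 9 = 3*9 = 4
  bit 3 = 1: r = r^2 * 9 mod 23 = 4^2 * 9 = 16*9 = 6
  -> s = B^a = 6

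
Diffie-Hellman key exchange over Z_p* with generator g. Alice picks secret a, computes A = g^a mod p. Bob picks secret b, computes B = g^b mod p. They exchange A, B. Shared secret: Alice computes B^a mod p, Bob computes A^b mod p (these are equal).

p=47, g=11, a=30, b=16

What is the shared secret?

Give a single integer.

Answer: 25

Derivation:
A = 11^30 mod 47  (bits of 30 = 11110)
  bit 0 = 1: r = r^2 * 11 mod 47 = 1^2 * 11 = 1*11 = 11
  bit 1 = 1: r = r^2 * 11 mod 47 = 11^2 * 11 = 27*11 = 15
  bit 2 = 1: r = r^2 * 11 mod 47 = 15^2 * 11 = 37*11 = 31
  bit 3 = 1: r = r^2 * 11 mod 47 = 31^2 * 11 = 21*11 = 43
  bit 4 = 0: r = r^2 mod 47 = 43^2 = 16
  -> A = 16
B = 11^16 mod 47  (bits of 16 = 10000)
  bit 0 = 1: r = r^2 * 11 mod 47 = 1^2 * 11 = 1*11 = 11
  bit 1 = 0: r = r^2 mod 47 = 11^2 = 27
  bit 2 = 0: r = r^2 mod 47 = 27^2 = 24
  bit 3 = 0: r = r^2 mod 47 = 24^2 = 12
  bit 4 = 0: r = r^2 mod 47 = 12^2 = 3
  -> B = 3
s = B^a = 3^30 mod 47  (bits of 30 = 11110)
  bit 0 = 1: r = r^2 * 3 mod 47 = 1^2 * 3 = 1*3 = 3
  bit 1 = 1: r = r^2 * 3 mod 47 = 3^2 * 3 = 9*3 = 27
  bit 2 = 1: r = r^2 * 3 mod 47 = 27^2 * 3 = 24*3 = 25
  bit 3 = 1: r = r^2 * 3 mod 47 = 25^2 * 3 = 14*3 = 42
  bit 4 = 0: r = r^2 mod 47 = 42^2 = 25
  -> s = B^a = 25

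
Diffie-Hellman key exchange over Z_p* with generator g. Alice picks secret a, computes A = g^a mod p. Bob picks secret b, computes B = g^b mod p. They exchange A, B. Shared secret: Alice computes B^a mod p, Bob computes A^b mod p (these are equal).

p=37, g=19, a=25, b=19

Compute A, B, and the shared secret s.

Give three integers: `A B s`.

A = 19^25 mod 37  (bits of 25 = 11001)
  bit 0 = 1: r = r^2 * 19 mod 37 = 1^2 * 19 = 1*19 = 19
  bit 1 = 1: r = r^2 * 19 mod 37 = 19^2 * 19 = 28*19 = 14
  bit 2 = 0: r = r^2 mod 37 = 14^2 = 11
  bit 3 = 0: r = r^2 mod 37 = 11^2 = 10
  bit 4 = 1: r = r^2 * 19 mod 37 = 10^2 * 19 = 26*19 = 13
  -> A = 13
B = 19^19 mod 37  (bits of 19 = 10011)
  bit 0 = 1: r = r^2 * 19 mod 37 = 1^2 * 19 = 1*19 = 19
  bit 1 = 0: r = r^2 mod 37 = 19^2 = 28
  bit 2 = 0: r = r^2 mod 37 = 28^2 = 7
  bit 3 = 1: r = r^2 * 19 mod 37 = 7^2 * 19 = 12*19 = 6
  bit 4 = 1: r = r^2 * 19 mod 37 = 6^2 * 19 = 36*19 = 18
  -> B = 18
s = B^a = 18^25 mod 37  (bits of 25 = 11001)
  bit 0 = 1: r = r^2 * 18 mod 37 = 1^2 * 18 = 1*18 = 18
  bit 1 = 1: r = r^2 * 18 mod 37 = 18^2 * 18 = 28*18 = 23
  bit 2 = 0: r = r^2 mod 37 = 23^2 = 11
  bit 3 = 0: r = r^2 mod 37 = 11^2 = 10
  bit 4 = 1: r = r^2 * 18 mod 37 = 10^2 * 18 = 26*18 = 24
  -> s = B^a = 24

Answer: 13 18 24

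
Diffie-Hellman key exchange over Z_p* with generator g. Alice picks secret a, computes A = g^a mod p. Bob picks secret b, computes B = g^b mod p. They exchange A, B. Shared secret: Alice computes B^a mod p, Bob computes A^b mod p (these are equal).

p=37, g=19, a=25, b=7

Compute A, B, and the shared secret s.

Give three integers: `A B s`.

Answer: 13 24 32

Derivation:
A = 19^25 mod 37  (bits of 25 = 11001)
  bit 0 = 1: r = r^2 * 19 mod 37 = 1^2 * 19 = 1*19 = 19
  bit 1 = 1: r = r^2 * 19 mod 37 = 19^2 * 19 = 28*19 = 14
  bit 2 = 0: r = r^2 mod 37 = 14^2 = 11
  bit 3 = 0: r = r^2 mod 37 = 11^2 = 10
  bit 4 = 1: r = r^2 * 19 mod 37 = 10^2 * 19 = 26*19 = 13
  -> A = 13
B = 19^7 mod 37  (bits of 7 = 111)
  bit 0 = 1: r = r^2 * 19 mod 37 = 1^2 * 19 = 1*19 = 19
  bit 1 = 1: r = r^2 * 19 mod 37 = 19^2 * 19 = 28*19 = 14
  bit 2 = 1: r = r^2 * 19 mod 37 = 14^2 * 19 = 11*19 = 24
  -> B = 24
s = B^a = 24^25 mod 37  (bits of 25 = 11001)
  bit 0 = 1: r = r^2 * 24 mod 37 = 1^2 * 24 = 1*24 = 24
  bit 1 = 1: r = r^2 * 24 mod 37 = 24^2 * 24 = 21*24 = 23
  bit 2 = 0: r = r^2 mod 37 = 23^2 = 11
  bit 3 = 0: r = r^2 mod 37 = 11^2 = 10
  bit 4 = 1: r = r^2 * 24 mod 37 = 10^2 * 24 = 26*24 = 32
  -> s = B^a = 32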